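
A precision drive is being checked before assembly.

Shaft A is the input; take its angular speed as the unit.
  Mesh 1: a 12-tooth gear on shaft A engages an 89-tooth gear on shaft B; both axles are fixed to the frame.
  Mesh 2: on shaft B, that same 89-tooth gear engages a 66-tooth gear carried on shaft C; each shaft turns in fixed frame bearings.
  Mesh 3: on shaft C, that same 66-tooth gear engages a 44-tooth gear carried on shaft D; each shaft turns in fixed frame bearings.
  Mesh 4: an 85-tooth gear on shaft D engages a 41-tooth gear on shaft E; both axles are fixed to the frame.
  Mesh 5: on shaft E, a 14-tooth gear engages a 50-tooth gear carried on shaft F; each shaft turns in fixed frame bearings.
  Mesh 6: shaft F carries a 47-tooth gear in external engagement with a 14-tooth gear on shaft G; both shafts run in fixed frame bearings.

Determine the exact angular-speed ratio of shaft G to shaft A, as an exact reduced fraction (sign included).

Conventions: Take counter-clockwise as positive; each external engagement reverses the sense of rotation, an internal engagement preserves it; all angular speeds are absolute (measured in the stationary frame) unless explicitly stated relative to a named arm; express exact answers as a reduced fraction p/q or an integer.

2397/4510

class = fixed-axis compound train [6 meshes; 6 ratios multiply, 6 sense flips]
mesh 1 [12T→89T]: running ratio 12/89, sense −
mesh 2 [89T→66T]: running ratio 2/11, sense +
mesh 3 [66T→44T]: running ratio 3/11, sense −
mesh 4 [85T→41T]: running ratio 255/451, sense +
mesh 5 [14T→50T]: running ratio 357/2255, sense −
mesh 6 [47T→14T]: running ratio 2397/4510, sense +
ω_out/ω_in = 2397/4510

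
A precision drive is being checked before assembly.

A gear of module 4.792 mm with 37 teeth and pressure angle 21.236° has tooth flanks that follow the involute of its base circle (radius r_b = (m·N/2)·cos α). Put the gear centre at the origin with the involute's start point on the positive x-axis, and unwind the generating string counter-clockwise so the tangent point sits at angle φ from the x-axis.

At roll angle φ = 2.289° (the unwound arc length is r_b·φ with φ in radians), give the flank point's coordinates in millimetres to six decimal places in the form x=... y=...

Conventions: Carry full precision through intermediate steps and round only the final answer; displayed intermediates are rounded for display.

recognized (one wheel, involute flank): single-mesh tooth geometry, m = 4.792, N = 37
pitch radius r_p = m·N/2 = 4.792·37/2 = 88.652000
base radius r_b = r_p·cos α = 88.652000·cos 21.236° = 82.632210
roll angle φ = 2.289° = 0.03995059 rad
x = r_b·(cos φ + φ·sin φ) = 82.698126
y = r_b·(sin φ − φ·cos φ) = 0.001756

x=82.698126 y=0.001756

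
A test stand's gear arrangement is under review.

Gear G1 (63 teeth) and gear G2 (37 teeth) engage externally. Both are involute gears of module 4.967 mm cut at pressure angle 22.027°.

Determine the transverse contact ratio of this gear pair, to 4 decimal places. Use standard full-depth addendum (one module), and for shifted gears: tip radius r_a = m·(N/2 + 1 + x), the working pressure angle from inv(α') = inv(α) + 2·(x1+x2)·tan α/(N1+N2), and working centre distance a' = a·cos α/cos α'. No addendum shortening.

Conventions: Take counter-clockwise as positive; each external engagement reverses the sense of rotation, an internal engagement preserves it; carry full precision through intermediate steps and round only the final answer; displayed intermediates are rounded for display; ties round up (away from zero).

recognized (one external pair, fixed centres): single-mesh tooth geometry, m = 4.967, N1 = 63, N2 = 37
base radii: r_b1 = 145.040014, r_b2 = 85.182230
tip radii: r_a1 = 161.427500, r_a2 = 96.856500
no profile shift: α' = α, a' = a
action lengths: √(r_a1²−r_b1²) = 70.867709, √(r_a2²−r_b2²) = 46.099558
base pitch p_b = π·m·cos α = 14.465290
CR = (70.867709 + 46.099558 − 248.350000·sin 22.02700°)/14.465290 = 1.647061
contact ratio ≈ 1.6471

1.6471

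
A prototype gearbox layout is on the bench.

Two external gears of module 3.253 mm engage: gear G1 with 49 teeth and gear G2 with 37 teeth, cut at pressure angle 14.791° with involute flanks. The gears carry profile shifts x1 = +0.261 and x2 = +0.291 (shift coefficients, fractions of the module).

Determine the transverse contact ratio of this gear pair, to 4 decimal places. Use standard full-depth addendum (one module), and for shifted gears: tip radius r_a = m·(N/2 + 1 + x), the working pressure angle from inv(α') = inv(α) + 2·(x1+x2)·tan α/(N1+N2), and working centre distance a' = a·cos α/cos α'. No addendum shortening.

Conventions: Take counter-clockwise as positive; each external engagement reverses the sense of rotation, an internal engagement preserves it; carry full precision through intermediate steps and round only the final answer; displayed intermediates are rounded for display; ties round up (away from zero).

1.8962

topology: single-mesh involute geometry — m = 3.253, 49T/37T pair
base radii: r_b1 = 77.057571, r_b2 = 58.186329
tip radii: r_a1 = 83.800533, r_a2 = 64.380123
inv(α') = inv(14.791°) + 2·(+0.261+0.291)·tan α/(49+37) = 0.00928129  ⇒  α' = 17.15576°
a' = a·cos α / cos α' = 139.8790·cos 14.791°/cos 17.15576° = 141.541593
action lengths: √(r_a1²−r_b1²) = 32.934178, √(r_a2²−r_b2²) = 27.552701
base pitch p_b = π·m·cos α = 9.880959
CR = (32.934178 + 27.552701 − 141.541593·sin 17.15576°)/9.880959 = 1.896204
contact ratio ≈ 1.8962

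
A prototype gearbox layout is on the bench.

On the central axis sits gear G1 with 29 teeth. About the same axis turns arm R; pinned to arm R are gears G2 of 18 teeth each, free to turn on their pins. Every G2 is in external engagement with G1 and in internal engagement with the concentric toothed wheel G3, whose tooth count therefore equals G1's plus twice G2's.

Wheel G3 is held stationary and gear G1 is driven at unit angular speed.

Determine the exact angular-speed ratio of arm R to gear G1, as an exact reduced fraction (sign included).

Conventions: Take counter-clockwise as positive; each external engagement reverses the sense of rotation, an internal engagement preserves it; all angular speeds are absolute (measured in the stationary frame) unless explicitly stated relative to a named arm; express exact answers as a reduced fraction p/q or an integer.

recognized (axles ride arm R): planetary set, 29/18/65 teeth
ring teeth: 29 + 2·18 = 65
29(ω_sun−ω_arm) = −65(ω_ring−ω_arm),  ω_ring = 0, ω_sun = 1
29(1−ω_arm) = −65(0−ω_arm)  ⇒  94·ω_arm = 29  ⇒  ω_arm = 29/94
ω_out/ω_in = 29/94

29/94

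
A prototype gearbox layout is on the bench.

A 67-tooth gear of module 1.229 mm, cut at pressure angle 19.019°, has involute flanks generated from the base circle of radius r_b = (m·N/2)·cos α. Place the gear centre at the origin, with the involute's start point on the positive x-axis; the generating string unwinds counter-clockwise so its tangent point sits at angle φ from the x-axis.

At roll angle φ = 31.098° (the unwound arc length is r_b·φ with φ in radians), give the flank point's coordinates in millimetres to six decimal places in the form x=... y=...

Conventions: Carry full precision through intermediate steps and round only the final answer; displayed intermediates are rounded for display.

x=44.241912 y=2.014082

class = single-mesh tooth geometry [base-circle involute, m = 1.229, 67T]
pitch radius r_p = m·N/2 = 1.229·67/2 = 41.171500
base radius r_b = r_p·cos α = 41.171500·cos 19.019° = 38.923971
roll angle φ = 31.098° = 0.54276249 rad
x = r_b·(cos φ + φ·sin φ) = 44.241912
y = r_b·(sin φ − φ·cos φ) = 2.014082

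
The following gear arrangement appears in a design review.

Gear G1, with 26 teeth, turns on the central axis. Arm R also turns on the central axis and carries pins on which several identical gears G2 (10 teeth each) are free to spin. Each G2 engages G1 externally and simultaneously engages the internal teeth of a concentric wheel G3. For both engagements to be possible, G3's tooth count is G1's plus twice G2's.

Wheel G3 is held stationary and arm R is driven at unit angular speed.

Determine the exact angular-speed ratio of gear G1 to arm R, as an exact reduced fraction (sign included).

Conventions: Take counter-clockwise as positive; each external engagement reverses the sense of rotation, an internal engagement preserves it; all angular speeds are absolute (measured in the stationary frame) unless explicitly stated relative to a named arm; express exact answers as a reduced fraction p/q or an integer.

36/13

recognized (axles ride arm R): planetary set, 26/10/46 teeth
ring teeth: 26 + 2·10 = 46
26(ω_sun−ω_arm) = −46(ω_ring−ω_arm),  ω_ring = 0, ω_arm = 1
ω_sun = 1 − (46/26)(0−1) = 36/13
ω_out/ω_in = 36/13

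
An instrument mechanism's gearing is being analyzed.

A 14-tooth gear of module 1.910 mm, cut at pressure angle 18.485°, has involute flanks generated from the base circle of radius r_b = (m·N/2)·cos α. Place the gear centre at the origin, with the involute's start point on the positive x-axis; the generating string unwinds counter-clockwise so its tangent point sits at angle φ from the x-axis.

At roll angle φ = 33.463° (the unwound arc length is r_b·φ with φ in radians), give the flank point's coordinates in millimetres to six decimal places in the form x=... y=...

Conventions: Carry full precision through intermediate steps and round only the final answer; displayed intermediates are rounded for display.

single-mesh involute tooth geometry (14T wheel at module 1.910)
pitch radius r_p = m·N/2 = 1.910·14/2 = 13.370000
base radius r_b = r_p·cos α = 13.370000·cos 18.485° = 12.680197
roll angle φ = 33.463° = 0.58403953 rad
x = r_b·(cos φ + φ·sin φ) = 14.661865
y = r_b·(sin φ − φ·cos φ) = 0.813663

x=14.661865 y=0.813663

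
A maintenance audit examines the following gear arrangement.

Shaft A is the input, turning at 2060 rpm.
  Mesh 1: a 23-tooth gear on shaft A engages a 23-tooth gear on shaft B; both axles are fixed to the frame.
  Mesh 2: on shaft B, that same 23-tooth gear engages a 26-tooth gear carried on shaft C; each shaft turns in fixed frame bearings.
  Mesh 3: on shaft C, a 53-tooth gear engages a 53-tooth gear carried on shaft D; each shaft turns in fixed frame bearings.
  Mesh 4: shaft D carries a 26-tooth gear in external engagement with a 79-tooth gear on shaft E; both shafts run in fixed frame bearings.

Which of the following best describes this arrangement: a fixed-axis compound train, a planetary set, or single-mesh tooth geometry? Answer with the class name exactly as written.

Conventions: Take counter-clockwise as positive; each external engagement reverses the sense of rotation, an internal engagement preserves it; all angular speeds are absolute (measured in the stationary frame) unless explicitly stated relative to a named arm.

recognized (5 fixed axles, 4 meshes): fixed-axis compound train
classification: fixed-axis compound train

fixed-axis compound train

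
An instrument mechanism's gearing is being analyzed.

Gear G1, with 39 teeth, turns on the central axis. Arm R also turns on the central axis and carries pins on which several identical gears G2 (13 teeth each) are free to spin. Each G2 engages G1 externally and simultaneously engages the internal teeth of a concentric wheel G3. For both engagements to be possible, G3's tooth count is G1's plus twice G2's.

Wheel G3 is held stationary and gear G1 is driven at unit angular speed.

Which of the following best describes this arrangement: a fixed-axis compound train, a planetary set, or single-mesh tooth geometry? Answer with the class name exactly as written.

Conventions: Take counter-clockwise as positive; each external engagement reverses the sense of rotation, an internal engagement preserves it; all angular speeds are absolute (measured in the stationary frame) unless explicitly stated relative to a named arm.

class = planetary set [G3 = 39+2·13 = 65; Willis about the carrier]
classification: planetary set

planetary set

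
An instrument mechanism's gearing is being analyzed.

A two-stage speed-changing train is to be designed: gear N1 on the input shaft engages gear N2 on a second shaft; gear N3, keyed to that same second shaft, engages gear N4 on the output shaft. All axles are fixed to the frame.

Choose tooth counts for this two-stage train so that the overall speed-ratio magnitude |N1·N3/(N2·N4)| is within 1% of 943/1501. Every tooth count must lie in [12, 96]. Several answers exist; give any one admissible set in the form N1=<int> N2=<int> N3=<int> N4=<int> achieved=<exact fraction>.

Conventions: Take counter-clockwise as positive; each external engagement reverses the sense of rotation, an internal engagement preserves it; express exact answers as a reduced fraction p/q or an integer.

topology: fixed-axis compound train — 2 stages, target 943/1501
target = 943/1501 in lowest terms: an exact hit needs N1·N3 = k·943 and N2·N4 = k·1501 for one integer k, every count in [12, 96]; additionally prefer no 1:1 stage (N1 ≠ N2, N3 ≠ N4)
k = 1: N1·N3 = 943 = 23·41, N2·N4 = 1501 = 19·79
achieved = 23·41/(19·79) = 943/1501; |achieved − target| = 0 ≤ 943/150100 ✓

N1=23 N2=19 N3=41 N4=79 achieved=943/1501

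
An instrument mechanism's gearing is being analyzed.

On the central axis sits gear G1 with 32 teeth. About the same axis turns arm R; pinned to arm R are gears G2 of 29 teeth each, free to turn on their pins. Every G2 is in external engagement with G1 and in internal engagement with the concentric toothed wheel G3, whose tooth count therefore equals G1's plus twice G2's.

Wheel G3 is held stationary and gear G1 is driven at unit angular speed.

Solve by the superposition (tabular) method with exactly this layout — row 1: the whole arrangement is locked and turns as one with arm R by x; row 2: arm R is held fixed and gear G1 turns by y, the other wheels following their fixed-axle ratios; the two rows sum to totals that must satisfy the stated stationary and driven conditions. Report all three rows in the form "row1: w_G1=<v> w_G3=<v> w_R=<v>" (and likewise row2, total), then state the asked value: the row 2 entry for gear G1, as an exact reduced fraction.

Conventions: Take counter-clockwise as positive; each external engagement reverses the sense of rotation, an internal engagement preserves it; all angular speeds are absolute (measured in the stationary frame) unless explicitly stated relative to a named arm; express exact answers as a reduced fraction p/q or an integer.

row1: w_G1=16/61 w_G3=16/61 w_R=16/61
row2: w_G1=45/61 w_G3=-16/61 w_R=0
total: w_G1=1 w_G3=0 w_R=16/61
asked value: 45/61

planetary set (32T centre, 29T on arm, 90T internal) — Willis relation
superposition row 1 [locked train]: every member turns x
row 2 (arm held, sun turns y): ω_ring = −(32/90)·y, ω_arm = 0
boundary: total ω_ring = x − (32/90)·y = 0 and total ω_sun = x + y = 1  ⇒  y = 45/61, x = 16/61
row 2 ring = −(32/90)·45/61 = -16/61
totals (row 1 + row 2): sun 16/61 + 45/61 = 1, ring 16/61 + (-16/61) = 0, arm 16/61 + 0 = 16/61
asked cell (row2, sun) = 45/61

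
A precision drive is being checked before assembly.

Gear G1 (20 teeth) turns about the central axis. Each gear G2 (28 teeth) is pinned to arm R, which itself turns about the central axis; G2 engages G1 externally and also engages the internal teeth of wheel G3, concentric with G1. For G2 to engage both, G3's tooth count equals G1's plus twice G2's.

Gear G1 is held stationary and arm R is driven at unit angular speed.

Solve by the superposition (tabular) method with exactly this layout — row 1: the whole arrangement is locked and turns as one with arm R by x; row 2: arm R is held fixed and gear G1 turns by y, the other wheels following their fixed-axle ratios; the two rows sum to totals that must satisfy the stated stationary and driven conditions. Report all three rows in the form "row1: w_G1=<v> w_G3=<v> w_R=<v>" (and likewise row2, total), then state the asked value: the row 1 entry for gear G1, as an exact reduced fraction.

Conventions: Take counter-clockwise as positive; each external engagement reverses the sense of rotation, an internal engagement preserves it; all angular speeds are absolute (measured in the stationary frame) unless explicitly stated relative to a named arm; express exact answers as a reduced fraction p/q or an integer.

class = planetary set [G3 = 20+2·28 = 76; Willis about the carrier]
superposition row 1 [locked train]: every member turns x
row 2 (arm held, sun turns y): ω_ring = −(20/76)·y, ω_arm = 0
boundary: total ω_sun = x + y = 0 and total ω_arm = x = 1  ⇒  y = -1, x = 1
row 2 ring = −(20/76)·(-1) = 5/19
totals (row 1 + row 2): sun 1 + (-1) = 0, ring 1 + 5/19 = 24/19, arm 1 + 0 = 1
asked cell (row1, sun) = 1

row1: w_G1=1 w_G3=1 w_R=1
row2: w_G1=-1 w_G3=5/19 w_R=0
total: w_G1=0 w_G3=24/19 w_R=1
asked value: 1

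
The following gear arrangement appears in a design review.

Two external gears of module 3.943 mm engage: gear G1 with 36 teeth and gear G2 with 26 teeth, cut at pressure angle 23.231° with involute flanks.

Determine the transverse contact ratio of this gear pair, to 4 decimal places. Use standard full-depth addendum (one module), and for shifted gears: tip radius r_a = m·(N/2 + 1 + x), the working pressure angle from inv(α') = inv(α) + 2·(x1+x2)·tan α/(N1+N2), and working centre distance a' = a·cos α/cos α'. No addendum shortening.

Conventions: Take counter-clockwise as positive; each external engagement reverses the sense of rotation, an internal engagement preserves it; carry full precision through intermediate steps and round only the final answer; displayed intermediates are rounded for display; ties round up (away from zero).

single-mesh involute tooth geometry (36T engaging 26T at module 3.943)
base radii: r_b1 = 65.219574, r_b2 = 47.103026
tip radii: r_a1 = 74.917000, r_a2 = 55.202000
no profile shift: α' = α, a' = a
action lengths: √(r_a1²−r_b1²) = 36.864129, √(r_a2²−r_b2²) = 28.784818
base pitch p_b = π·m·cos α = 11.382963
CR = (36.864129 + 28.784818 − 122.233000·sin 23.23100°)/11.382963 = 1.531716
contact ratio ≈ 1.5317

1.5317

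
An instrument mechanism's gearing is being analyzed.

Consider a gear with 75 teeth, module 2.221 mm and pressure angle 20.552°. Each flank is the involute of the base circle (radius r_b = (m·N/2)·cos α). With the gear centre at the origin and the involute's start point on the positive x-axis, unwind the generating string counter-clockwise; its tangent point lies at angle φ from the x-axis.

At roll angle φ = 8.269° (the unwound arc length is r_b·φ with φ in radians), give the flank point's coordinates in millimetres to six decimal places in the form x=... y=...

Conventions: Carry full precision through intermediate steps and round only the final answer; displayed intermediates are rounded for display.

x=78.794533 y=0.077980

topology: single-mesh involute geometry — m = 2.221, N = 75
pitch radius r_p = m·N/2 = 2.221·75/2 = 83.287500
base radius r_b = r_p·cos α = 83.287500·cos 20.552° = 77.986581
roll angle φ = 8.269° = 0.14432128 rad
x = r_b·(cos φ + φ·sin φ) = 78.794533
y = r_b·(sin φ − φ·cos φ) = 0.077980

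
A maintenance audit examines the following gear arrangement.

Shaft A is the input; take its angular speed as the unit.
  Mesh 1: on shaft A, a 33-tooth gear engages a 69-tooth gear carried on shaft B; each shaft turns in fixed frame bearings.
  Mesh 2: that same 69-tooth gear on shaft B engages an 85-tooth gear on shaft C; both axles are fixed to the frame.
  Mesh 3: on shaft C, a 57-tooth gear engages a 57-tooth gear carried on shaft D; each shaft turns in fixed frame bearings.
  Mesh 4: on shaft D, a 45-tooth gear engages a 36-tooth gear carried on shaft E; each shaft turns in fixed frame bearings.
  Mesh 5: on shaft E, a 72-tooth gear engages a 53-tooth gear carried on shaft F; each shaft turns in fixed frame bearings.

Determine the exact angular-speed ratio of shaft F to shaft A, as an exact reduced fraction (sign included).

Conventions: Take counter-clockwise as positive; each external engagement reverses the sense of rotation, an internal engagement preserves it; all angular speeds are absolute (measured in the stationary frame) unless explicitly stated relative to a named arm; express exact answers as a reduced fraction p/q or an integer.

-594/901

class = fixed-axis compound train [5 meshes; 5 ratios multiply, 5 sense flips]
mesh 1 [33T→69T]: running ratio 11/23, sense −
mesh 2 [69T→85T]: running ratio 33/85, sense +
mesh 3 [57T→57T]: running ratio 33/85, sense −
mesh 4 [45T→36T]: running ratio 33/68, sense +
mesh 5 [72T→53T]: running ratio 594/901, sense −
ω_out/ω_in = -594/901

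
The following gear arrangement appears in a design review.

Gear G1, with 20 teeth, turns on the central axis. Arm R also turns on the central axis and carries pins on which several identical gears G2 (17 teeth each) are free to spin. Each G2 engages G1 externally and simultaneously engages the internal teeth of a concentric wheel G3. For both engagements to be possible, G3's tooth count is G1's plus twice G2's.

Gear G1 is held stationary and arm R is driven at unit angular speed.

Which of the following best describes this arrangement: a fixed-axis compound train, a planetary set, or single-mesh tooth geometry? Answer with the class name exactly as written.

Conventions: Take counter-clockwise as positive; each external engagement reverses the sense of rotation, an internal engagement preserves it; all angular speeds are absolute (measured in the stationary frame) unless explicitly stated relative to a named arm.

recognized (axles ride arm R): planetary set, 20/17/54 teeth
classification: planetary set

planetary set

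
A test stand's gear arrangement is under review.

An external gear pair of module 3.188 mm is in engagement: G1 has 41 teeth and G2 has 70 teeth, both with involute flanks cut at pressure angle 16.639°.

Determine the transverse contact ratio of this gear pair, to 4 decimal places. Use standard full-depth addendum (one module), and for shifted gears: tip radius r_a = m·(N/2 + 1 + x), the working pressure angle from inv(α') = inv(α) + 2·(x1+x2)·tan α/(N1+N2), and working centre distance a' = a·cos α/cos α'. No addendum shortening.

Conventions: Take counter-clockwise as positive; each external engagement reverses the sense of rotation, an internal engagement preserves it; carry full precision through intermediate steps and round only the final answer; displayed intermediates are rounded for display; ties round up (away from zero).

single-mesh involute tooth geometry (41T engaging 70T at module 3.188)
base radii: r_b1 = 62.617490, r_b2 = 106.907910
tip radii: r_a1 = 68.542000, r_a2 = 114.768000
no profile shift: α' = α, a' = a
action lengths: √(r_a1²−r_b1²) = 27.875719, √(r_a2²−r_b2²) = 41.741976
base pitch p_b = π·m·cos α = 9.596032
CR = (27.875719 + 41.741976 − 176.934000·sin 16.63900°)/9.596032 = 1.975223
contact ratio ≈ 1.9752

1.9752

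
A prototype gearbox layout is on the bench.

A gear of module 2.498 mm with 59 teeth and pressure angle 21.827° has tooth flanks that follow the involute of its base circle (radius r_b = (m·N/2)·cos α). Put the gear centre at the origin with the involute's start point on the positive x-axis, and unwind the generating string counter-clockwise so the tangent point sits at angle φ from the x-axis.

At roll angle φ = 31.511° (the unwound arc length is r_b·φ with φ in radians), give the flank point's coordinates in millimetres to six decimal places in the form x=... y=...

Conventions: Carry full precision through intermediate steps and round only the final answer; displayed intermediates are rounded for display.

x=77.984517 y=3.679696

single-mesh involute tooth geometry (59T wheel at module 2.498)
pitch radius r_p = m·N/2 = 2.498·59/2 = 73.691000
base radius r_b = r_p·cos α = 73.691000·cos 21.827° = 68.408145
roll angle φ = 31.511° = 0.54997070 rad
x = r_b·(cos φ + φ·sin φ) = 77.984517
y = r_b·(sin φ − φ·cos φ) = 3.679696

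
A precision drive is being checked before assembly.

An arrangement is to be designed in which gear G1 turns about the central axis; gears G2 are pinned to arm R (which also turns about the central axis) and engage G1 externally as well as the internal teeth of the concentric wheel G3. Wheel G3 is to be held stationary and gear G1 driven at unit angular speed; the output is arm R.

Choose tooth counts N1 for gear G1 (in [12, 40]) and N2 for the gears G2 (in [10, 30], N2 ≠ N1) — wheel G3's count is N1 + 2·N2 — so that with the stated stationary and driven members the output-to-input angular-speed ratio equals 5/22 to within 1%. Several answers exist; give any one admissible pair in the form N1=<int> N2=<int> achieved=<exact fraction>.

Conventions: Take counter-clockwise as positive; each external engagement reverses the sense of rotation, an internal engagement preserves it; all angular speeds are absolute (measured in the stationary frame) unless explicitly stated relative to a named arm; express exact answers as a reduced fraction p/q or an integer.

design class (target 5/22): planetary set
Willis with ω_ring = 0: ω_arm/ω_sun = N1/(N1+N3); set equal to 5/22  ⇒  N3/N1 = 1/(5/22) − 1 = 17/5
N3 = N1 + 2·N2  ⇒  N2/N1 = (N3/N1 − 1)/2 = (17/5 − 1)/2 = 6/5
smallest multiple with N1 ≥ 12 and N2 ≥ 10: k = 3  ⇒  N1 = 3·5 = 15, N2 = 3·6 = 18 (N1 ≤ 40, N2 ≤ 30, N2 ≠ N1 ✓), N3 = 15 + 2·18 = 51
check: N1/(N1+N3) with N1 = 15, N3 = 51 gives 5/22; |achieved − target| = 0 ≤ 1/440 ✓

N1=15 N2=18 achieved=5/22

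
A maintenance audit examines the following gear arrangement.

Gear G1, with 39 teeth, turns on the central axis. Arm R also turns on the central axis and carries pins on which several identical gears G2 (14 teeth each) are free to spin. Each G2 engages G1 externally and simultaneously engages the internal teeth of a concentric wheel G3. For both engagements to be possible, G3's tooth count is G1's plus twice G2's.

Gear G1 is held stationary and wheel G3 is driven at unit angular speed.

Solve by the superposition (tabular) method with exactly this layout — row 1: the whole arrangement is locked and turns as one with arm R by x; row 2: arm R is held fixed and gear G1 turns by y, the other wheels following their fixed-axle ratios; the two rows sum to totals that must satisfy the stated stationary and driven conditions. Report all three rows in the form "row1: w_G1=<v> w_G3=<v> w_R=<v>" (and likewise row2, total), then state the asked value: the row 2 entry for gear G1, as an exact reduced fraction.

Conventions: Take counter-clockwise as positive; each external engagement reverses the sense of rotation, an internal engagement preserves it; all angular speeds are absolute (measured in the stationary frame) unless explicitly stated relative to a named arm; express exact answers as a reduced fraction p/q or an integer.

row1: w_G1=67/106 w_G3=67/106 w_R=67/106
row2: w_G1=-67/106 w_G3=39/106 w_R=0
total: w_G1=0 w_G3=1 w_R=67/106
asked value: -67/106

planetary set (39T centre, 14T on arm, 67T internal) — Willis relation
row 1: whole set turns with the arm by x
superposition row 2 [arm held]: sun y, ring −(39/67)·y, arm 0
boundary: total ω_sun = x + y = 0 and total ω_ring = x − (39/67)·y = 1  ⇒  y = -67/106, x = 67/106
row 2 ring = −(39/67)·(-67/106) = 39/106
totals (row 1 + row 2): sun 67/106 + (-67/106) = 0, ring 67/106 + 39/106 = 1, arm 67/106 + 0 = 67/106
asked cell (row2, sun) = -67/106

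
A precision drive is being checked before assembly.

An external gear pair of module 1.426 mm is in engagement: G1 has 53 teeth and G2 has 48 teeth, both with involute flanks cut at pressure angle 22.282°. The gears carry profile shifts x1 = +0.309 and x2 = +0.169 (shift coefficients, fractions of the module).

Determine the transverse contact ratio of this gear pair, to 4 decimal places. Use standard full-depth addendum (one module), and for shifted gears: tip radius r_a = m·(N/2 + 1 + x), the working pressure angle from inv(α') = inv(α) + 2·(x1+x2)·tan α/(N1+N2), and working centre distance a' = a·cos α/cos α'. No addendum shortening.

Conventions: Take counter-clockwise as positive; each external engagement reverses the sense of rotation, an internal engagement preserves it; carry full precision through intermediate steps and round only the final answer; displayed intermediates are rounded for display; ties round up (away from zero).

class = single-mesh tooth geometry [involute pair 53T × 48T, m = 1.426]
base radii: r_b1 = 34.967253, r_b2 = 31.668456
tip radii: r_a1 = 39.655634, r_a2 = 35.890994
inv(α') = inv(22.282°) + 2·(+0.309+0.169)·tan α/(53+48) = 0.02474722  ⇒  α' = 23.52640°
a' = a·cos α / cos α' = 72.0130·cos 22.282°/cos 23.52640° = 72.676883
action lengths: √(r_a1²−r_b1²) = 18.704559, √(r_a2²−r_b2²) = 16.890008
base pitch p_b = π·m·cos α = 4.145391
CR = (18.704559 + 16.890008 − 72.676883·sin 23.52640°)/4.145391 = 1.588275
contact ratio ≈ 1.5883

1.5883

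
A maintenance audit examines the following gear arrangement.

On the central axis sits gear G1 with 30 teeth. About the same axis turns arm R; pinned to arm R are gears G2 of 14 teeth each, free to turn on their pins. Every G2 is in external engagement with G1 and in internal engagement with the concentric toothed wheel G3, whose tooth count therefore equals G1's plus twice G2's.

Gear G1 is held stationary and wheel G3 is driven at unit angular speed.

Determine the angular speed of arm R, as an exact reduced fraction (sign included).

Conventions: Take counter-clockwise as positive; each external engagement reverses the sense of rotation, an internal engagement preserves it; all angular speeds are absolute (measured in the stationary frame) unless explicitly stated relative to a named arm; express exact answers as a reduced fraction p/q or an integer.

29/44

recognized (axles ride arm R): planetary set, 30/14/58 teeth
ring teeth: 30 + 2·14 = 58
30(ω_sun−ω_arm) = −58(ω_ring−ω_arm),  ω_sun = 0, ω_ring = 1
30(0−ω_arm) = −58(1−ω_arm)  ⇒  88·ω_arm = 58  ⇒  ω_arm = 29/44
exact speed ratio = 29/44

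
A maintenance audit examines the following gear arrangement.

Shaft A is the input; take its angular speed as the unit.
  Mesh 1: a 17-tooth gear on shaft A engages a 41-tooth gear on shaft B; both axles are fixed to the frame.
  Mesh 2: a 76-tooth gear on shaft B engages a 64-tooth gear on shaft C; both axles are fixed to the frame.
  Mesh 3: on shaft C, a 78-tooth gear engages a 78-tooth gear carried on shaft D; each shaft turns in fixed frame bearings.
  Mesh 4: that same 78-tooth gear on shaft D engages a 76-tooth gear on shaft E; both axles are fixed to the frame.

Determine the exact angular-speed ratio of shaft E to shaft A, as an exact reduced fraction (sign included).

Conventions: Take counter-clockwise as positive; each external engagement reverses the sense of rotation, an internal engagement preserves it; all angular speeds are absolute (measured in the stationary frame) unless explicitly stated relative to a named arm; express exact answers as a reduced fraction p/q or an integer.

663/1312

class = fixed-axis compound train [4 meshes; 4 ratios multiply, 4 sense flips]
mesh 1 [17T→41T]: running ratio 17/41, sense −
mesh 2 [76T→64T]: running ratio 323/656, sense +
mesh 3 [78T→78T]: running ratio 323/656, sense −
mesh 4 [78T→76T]: running ratio 663/1312, sense +
ω_out/ω_in = 663/1312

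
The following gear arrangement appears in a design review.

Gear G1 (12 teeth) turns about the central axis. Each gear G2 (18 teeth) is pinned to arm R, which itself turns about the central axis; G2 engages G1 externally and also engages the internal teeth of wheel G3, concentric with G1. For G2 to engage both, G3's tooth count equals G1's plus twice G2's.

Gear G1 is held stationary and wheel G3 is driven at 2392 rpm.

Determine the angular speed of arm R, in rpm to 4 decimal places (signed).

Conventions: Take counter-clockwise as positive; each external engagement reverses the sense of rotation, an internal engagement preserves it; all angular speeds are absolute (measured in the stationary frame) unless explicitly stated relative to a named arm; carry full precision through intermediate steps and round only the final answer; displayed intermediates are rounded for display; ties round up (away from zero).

+1913.6000 rpm

class = planetary set [G3 = 12+2·18 = 48; Willis about the carrier]
normalise by the input: solve with ω_ring = 1, then scale by 2392 rpm
ring teeth: 12 + 2·18 = 48
12(ω_sun−ω_arm) = −48(ω_ring−ω_arm),  ω_sun = 0, ω_ring = 1
12(0−ω_arm) = −48(1−ω_arm)  ⇒  60·ω_arm = 48  ⇒  ω_arm = 4/5
scale: ω_arm = 4/5 × 2392 rpm = +1913.6000 rpm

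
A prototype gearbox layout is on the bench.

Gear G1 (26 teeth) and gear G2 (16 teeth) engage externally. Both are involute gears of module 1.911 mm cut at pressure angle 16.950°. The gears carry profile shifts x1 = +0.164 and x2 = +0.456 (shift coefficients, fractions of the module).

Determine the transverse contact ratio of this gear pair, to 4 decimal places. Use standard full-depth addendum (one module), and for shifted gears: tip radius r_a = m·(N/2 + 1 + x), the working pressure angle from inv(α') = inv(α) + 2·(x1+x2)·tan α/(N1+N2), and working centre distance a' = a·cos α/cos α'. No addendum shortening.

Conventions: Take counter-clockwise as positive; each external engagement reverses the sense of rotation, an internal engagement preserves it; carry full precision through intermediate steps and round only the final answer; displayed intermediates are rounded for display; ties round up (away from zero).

topology: single-mesh involute geometry — m = 1.911, 26T/16T pair
base radii: r_b1 = 23.763809, r_b2 = 14.623882
tip radii: r_a1 = 27.067404, r_a2 = 18.070416
inv(α') = inv(16.950°) + 2·(+0.164+0.456)·tan α/(26+16) = 0.01794156  ⇒  α' = 21.22925°
a' = a·cos α / cos α' = 40.1310·cos 16.950°/cos 21.22925° = 41.182365
action lengths: √(r_a1²−r_b1²) = 12.958617, √(r_a2²−r_b2²) = 10.615178
base pitch p_b = π·m·cos α = 5.742785
CR = (12.958617 + 10.615178 − 41.182365·sin 21.22925°)/5.742785 = 1.508265
contact ratio ≈ 1.5083

1.5083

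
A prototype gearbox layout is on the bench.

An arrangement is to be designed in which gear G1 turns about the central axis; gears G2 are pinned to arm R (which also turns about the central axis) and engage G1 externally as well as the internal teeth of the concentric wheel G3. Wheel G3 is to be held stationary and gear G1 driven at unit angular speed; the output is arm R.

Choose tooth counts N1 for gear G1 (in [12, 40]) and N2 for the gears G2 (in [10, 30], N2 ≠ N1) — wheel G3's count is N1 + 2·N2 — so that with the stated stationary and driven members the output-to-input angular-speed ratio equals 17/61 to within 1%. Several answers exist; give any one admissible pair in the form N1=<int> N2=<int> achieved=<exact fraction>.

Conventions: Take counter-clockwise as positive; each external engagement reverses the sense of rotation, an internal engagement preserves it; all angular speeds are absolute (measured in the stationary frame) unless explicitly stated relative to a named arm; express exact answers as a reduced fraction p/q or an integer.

N1=34 N2=27 achieved=17/61

topology: planetary set — design target 17/61, arm = carrier (Willis)
Willis with ω_ring = 0: ω_arm/ω_sun = N1/(N1+N3); set equal to 17/61  ⇒  N3/N1 = 1/(17/61) − 1 = 44/17
N3 = N1 + 2·N2  ⇒  N2/N1 = (N3/N1 − 1)/2 = (44/17 − 1)/2 = 27/34
smallest multiple with N1 ≥ 12 and N2 ≥ 10: k = 1  ⇒  N1 = 1·34 = 34, N2 = 1·27 = 27 (N1 ≤ 40, N2 ≤ 30, N2 ≠ N1 ✓), N3 = 34 + 2·27 = 88
check: N1/(N1+N3) with N1 = 34, N3 = 88 gives 17/61; |achieved − target| = 0 ≤ 17/6100 ✓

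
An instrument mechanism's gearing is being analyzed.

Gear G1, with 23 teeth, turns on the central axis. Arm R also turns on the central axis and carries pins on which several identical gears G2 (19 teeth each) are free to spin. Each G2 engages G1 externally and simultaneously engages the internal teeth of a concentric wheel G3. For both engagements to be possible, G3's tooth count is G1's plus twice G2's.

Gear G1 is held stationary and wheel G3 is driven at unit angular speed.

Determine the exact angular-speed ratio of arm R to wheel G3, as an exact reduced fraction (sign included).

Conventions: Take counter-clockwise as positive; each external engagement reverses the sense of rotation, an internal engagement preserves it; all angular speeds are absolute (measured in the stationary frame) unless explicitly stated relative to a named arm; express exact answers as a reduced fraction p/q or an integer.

61/84

class = planetary set [G3 = 23+2·19 = 61; Willis about the carrier]
ring teeth: 23 + 2·19 = 61
23(ω_sun−ω_arm) = −61(ω_ring−ω_arm),  ω_sun = 0, ω_ring = 1
23(0−ω_arm) = −61(1−ω_arm)  ⇒  84·ω_arm = 61  ⇒  ω_arm = 61/84
ω_out/ω_in = 61/84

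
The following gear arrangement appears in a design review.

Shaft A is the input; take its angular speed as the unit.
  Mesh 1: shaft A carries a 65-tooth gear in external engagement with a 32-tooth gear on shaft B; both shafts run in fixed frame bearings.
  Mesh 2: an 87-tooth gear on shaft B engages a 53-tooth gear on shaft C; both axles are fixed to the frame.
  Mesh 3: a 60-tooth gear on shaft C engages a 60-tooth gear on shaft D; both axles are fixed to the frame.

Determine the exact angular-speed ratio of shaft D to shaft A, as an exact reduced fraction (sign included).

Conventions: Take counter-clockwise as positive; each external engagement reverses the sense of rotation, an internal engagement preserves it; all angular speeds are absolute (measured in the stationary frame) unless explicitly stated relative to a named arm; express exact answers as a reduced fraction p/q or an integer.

-5655/1696

class = fixed-axis compound train [3 meshes; 3 ratios multiply, 3 sense flips]
mesh 1 [65T→32T]: running ratio 65/32, sense −
mesh 2 [87T→53T]: running ratio 5655/1696, sense +
mesh 3 [60T→60T]: running ratio 5655/1696, sense −
ω_out/ω_in = -5655/1696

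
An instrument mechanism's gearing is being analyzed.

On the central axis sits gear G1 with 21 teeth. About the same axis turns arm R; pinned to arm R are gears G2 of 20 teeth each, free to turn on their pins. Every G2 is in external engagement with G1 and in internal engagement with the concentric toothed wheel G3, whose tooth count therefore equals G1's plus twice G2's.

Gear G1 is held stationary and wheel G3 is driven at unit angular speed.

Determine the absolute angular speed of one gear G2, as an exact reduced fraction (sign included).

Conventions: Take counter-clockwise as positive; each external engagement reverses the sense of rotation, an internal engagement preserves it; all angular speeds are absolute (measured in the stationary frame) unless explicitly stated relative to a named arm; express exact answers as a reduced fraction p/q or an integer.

61/40

planetary set (21T centre, 20T on arm, 61T internal) — Willis relation
ring teeth: 21 + 2·20 = 61
21(ω_sun−ω_arm) = −61(ω_ring−ω_arm),  ω_sun = 0, ω_ring = 1
21(0−ω_arm) = −61(1−ω_arm)  ⇒  82·ω_arm = 61  ⇒  ω_arm = 61/82
sun–planet mesh: 21·(0−61/82) = −20·(ω_p−ω_arm)  ⇒  ω_p−ω_arm = 1281/1640
ω_p = 61/82 + 1281/1640 = 61/40
exact speed ratio = 61/40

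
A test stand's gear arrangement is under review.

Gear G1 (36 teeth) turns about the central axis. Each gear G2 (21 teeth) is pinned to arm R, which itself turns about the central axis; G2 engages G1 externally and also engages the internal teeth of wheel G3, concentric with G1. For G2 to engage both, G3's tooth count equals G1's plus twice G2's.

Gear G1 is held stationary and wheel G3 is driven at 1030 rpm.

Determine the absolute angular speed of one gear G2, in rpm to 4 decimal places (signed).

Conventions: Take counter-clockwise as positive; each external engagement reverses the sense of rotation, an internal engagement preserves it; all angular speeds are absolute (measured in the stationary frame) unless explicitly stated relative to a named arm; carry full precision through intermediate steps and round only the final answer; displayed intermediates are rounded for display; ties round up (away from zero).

+1912.8571 rpm

planetary set (36T centre, 21T on arm, 78T internal) — Willis relation
normalise by the input: solve with ω_ring = 1, then scale by 1030 rpm
ring teeth: 36 + 2·21 = 78
36(ω_sun−ω_arm) = −78(ω_ring−ω_arm),  ω_sun = 0, ω_ring = 1
36(0−ω_arm) = −78(1−ω_arm)  ⇒  114·ω_arm = 78  ⇒  ω_arm = 13/19
sun–planet mesh: 36·(0−13/19) = −21·(ω_p−ω_arm)  ⇒  ω_p−ω_arm = 156/133
ω_p = 13/19 + 156/133 = 13/7
scale: ω_p = 13/7 × 1030 rpm = +1912.8571 rpm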